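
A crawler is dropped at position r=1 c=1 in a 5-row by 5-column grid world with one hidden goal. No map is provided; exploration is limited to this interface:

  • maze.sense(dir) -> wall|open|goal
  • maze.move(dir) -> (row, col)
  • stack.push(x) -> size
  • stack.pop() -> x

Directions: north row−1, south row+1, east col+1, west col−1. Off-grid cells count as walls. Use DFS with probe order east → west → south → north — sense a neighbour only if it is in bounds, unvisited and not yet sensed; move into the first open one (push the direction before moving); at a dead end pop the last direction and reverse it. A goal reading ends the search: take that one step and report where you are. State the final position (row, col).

// 1. sense(dir: east) ~> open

// 2. push(x: east) ~> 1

// 3. move(dir: east) ~> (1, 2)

// 4. sense(dir: east) ~> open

// 5. push(x: east) ~> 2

// 6. move(dir: east) ~> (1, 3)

// 7. sense(dir: east) ~> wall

// 8. sense(dir: south) ~> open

// 9. push(x: south) ~> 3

// 10. move(dir: south) ~> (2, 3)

// 11. sense(dir: east) ~> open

// 12. push(x: east) ~> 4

// 13. move(dir: east) ~> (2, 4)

// 14. sense(dir: south) ~> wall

// 15. pop() ~> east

// 16. move(dir: west) ~> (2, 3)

// 17. sense(dir: west) ~> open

// 18. push(x: west) ~> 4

// 19. move(dir: west) ~> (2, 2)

// 20. sense(dir: west) ~> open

// 21. push(x: west) ~> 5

// 22. move(dir: west) ~> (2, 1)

// 23. sense(dir: west) ~> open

// 24. push(x: west) ~> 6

// 25. move(dir: west) ~> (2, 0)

// 26. sense(dir: south) ~> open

// 27. push(x: south) ~> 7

// 28. move(dir: south) ~> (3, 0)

// 29. sense(dir: east) ~> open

// 30. push(x: east) ~> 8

// 31. move(dir: east) ~> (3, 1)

// 32. sense(dir: east) ~> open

// 33. push(x: east) ~> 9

// 34. move(dir: east) ~> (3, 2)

// 35. sense(dir: east) ~> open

// 36. push(x: east) ~> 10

// 37. move(dir: east) ~> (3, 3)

// 38. sense(dir: south) ~> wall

// 39. pop() ~> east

// 40. move(dir: west) ~> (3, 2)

// 41. sense(dir: south) ~> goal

// 42. move(dir: south) ~> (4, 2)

Answer: (4, 2)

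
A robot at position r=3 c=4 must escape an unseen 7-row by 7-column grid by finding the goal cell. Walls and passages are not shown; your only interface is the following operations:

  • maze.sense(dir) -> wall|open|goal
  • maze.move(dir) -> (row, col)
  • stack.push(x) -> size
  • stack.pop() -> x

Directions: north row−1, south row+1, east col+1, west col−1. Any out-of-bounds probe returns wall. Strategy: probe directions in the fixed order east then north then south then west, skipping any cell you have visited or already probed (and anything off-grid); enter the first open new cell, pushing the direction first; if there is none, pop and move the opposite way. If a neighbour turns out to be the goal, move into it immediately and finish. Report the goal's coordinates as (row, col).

Do: maze.sense[dir='east']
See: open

Do: stack.push[x='east']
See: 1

Do: maze.move[dir='east']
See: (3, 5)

Do: maze.sense[dir='east']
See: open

Do: stack.push[x='east']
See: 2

Do: maze.move[dir='east']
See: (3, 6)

Do: maze.sense[dir='north']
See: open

Do: stack.push[x='north']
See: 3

Do: maze.move[dir='north']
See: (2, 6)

Do: maze.sense[dir='north']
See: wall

Do: maze.sense[dir='west']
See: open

Do: stack.push[x='west']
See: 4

Do: maze.move[dir='west']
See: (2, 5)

Do: maze.sense[dir='north']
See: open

Do: stack.push[x='north']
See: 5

Do: maze.move[dir='north']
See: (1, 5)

Do: maze.sense[dir='north']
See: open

Do: stack.push[x='north']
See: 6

Do: maze.move[dir='north']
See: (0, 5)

Do: maze.sense[dir='east']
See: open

Do: stack.push[x='east']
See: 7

Do: maze.move[dir='east']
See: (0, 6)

Do: stack.pop[]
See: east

Do: maze.move[dir='west']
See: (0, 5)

Do: maze.sense[dir='west']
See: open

Do: stack.push[x='west']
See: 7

Do: maze.move[dir='west']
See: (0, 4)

Do: maze.sense[dir='south']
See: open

Do: stack.push[x='south']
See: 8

Do: maze.move[dir='south']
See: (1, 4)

Do: maze.sense[dir='south']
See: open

Do: stack.push[x='south']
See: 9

Do: maze.move[dir='south']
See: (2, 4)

Do: maze.sense[dir='west']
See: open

Do: stack.push[x='west']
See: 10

Do: maze.move[dir='west']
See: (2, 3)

Do: maze.sense[dir='north']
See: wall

Do: maze.sense[dir='south']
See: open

Do: stack.push[x='south']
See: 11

Do: maze.move[dir='south']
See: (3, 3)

Do: maze.sense[dir='south']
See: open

Do: stack.push[x='south']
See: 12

Do: maze.move[dir='south']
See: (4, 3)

Do: maze.sense[dir='east']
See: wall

Do: maze.sense[dir='south']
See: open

Do: stack.push[x='south']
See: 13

Do: maze.move[dir='south']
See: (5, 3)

Do: maze.sense[dir='east']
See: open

Do: stack.push[x='east']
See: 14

Do: maze.move[dir='east']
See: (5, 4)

Do: maze.sense[dir='east']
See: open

Do: stack.push[x='east']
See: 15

Do: maze.move[dir='east']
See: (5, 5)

Do: maze.sense[dir='east']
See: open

Do: stack.push[x='east']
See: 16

Do: maze.move[dir='east']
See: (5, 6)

Do: maze.sense[dir='north']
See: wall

Do: maze.sense[dir='south']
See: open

Do: stack.push[x='south']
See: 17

Do: maze.move[dir='south']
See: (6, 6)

Do: maze.sense[dir='west']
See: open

Do: stack.push[x='west']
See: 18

Do: maze.move[dir='west']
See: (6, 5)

Do: maze.sense[dir='west']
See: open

Do: stack.push[x='west']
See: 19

Do: maze.move[dir='west']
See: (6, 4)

Do: maze.sense[dir='west']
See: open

Do: stack.push[x='west']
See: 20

Do: maze.move[dir='west']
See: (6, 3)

Do: maze.sense[dir='west']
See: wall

Do: stack.pop[]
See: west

Do: maze.move[dir='east']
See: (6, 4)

Do: stack.pop[]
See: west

Do: maze.move[dir='east']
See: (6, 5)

Do: stack.pop[]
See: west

Do: maze.move[dir='east']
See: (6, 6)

Do: stack.pop[]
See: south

Do: maze.move[dir='north']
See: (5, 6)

Do: stack.pop[]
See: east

Do: maze.move[dir='west']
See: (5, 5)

Do: maze.sense[dir='north']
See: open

Do: stack.push[x='north']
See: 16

Do: maze.move[dir='north']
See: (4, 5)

Do: stack.pop[]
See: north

Do: maze.move[dir='south']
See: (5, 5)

Do: stack.pop[]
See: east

Do: maze.move[dir='west']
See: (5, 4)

Do: stack.pop[]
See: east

Do: maze.move[dir='west']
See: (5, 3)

Do: maze.sense[dir='west']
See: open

Do: stack.push[x='west']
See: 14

Do: maze.move[dir='west']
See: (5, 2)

Do: maze.sense[dir='north']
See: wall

Do: maze.sense[dir='west']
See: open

Do: stack.push[x='west']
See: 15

Do: maze.move[dir='west']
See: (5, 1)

Do: maze.sense[dir='north']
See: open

Do: stack.push[x='north']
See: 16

Do: maze.move[dir='north']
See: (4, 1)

Do: maze.sense[dir='north']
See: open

Do: stack.push[x='north']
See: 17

Do: maze.move[dir='north']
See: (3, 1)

Do: maze.sense[dir='east']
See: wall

Do: maze.sense[dir='north']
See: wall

Do: maze.sense[dir='west']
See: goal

Do: maze.move[dir='west']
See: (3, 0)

Answer: (3, 0)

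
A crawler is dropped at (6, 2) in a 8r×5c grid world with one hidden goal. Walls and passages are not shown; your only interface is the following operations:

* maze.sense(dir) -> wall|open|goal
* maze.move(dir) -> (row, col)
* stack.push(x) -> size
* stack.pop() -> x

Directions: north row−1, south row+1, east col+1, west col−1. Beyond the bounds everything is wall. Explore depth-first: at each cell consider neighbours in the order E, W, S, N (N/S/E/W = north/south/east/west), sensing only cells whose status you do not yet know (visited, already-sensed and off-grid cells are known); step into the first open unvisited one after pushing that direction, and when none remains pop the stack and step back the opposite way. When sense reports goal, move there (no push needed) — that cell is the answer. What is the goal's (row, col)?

Now I run sense with dir→east, and observe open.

Calling push with x→east, and get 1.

Now I run move with dir→east, and observe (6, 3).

Now I run sense with dir→east, giving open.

I try push with x→east, and observe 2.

Next I call move with dir→east, → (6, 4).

Using sense with dir→south, — result: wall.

I try sense with dir→north, yielding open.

Next I call push with x→north, giving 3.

I invoke move with dir→north, which returns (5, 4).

I call sense with dir→west, → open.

I call push with x→west, — result: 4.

I use move with dir→west, : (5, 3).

Invoking sense with dir→west, — result: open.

Then push with x→west, — result: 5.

Using move with dir→west, : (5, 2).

Using sense with dir→west, yielding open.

Calling push with x→west, — result: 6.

I call move with dir→west, and get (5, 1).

I call sense with dir→west, and get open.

Invoking push with x→west, : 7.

Using move with dir→west, giving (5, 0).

Next I call sense with dir→south, : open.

Invoking push with x→south, : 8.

I use move with dir→south, → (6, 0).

I try sense with dir→east, : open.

Invoking push with x→east, and see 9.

Next I call move with dir→east, yielding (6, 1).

Using sense with dir→south, — result: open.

Using push with x→south, — result: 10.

I invoke move with dir→south, → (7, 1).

Now I run sense with dir→east, and see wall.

Using sense with dir→west, → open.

Using push with x→west, and observe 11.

Invoking move with dir→west, → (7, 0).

I call pop(), and observe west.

I invoke move with dir→east, which returns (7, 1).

I try pop(), : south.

Using move with dir→north, giving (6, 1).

I try pop, : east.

I try move with dir→west, giving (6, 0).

Then pop(), — result: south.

I invoke move with dir→north, yielding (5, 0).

Then sense with dir→north, and observe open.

I invoke push with x→north, — result: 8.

Invoking move with dir→north, and see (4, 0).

Now I run sense with dir→east, : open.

Then push with x→east, and observe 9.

Now I run move with dir→east, and see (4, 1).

I call sense with dir→east, and observe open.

I use push with x→east, → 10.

Now I run move with dir→east, and get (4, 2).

I call sense with dir→east, giving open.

Using push with x→east, and get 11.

I invoke move with dir→east, and see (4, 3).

Then sense with dir→east, which returns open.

Using push with x→east, which returns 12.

Using move with dir→east, giving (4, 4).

I call sense with dir→north, and see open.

Calling push with x→north, — result: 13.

I try move with dir→north, and see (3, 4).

I try sense with dir→west, → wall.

I run sense with dir→north, and get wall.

Then pop, — result: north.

I invoke move with dir→south, and get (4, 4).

Calling pop(), and get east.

I try move with dir→west, yielding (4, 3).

Using pop(), — result: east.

I call move with dir→west, — result: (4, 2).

Then sense with dir→north, yielding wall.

Calling pop(), yielding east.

I try move with dir→west, and observe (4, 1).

Now I run sense with dir→north, and get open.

I try push with x→north, : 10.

Then move with dir→north, and get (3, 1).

I use sense with dir→west, which returns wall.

Calling sense with dir→north, giving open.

Now I run push with x→north, and get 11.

I try move with dir→north, : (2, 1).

Calling sense with dir→east, and observe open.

Now I run push with x→east, : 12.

Invoking move with dir→east, yielding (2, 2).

I use sense with dir→east, yielding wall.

I call sense with dir→north, — result: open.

Using push with x→north, — result: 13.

Using move with dir→north, which returns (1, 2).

I try sense with dir→east, → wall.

Invoking sense with dir→west, and see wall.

I call sense with dir→north, : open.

I invoke push with x→north, giving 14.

I try move with dir→north, and see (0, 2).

I call sense with dir→east, and see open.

I invoke push with x→east, : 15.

Next I call move with dir→east, and observe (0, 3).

I try sense with dir→east, which returns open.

I call push with x→east, giving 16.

Then move with dir→east, yielding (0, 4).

I call sense with dir→south, and observe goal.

I try move with dir→south, and observe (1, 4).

Answer: (1, 4)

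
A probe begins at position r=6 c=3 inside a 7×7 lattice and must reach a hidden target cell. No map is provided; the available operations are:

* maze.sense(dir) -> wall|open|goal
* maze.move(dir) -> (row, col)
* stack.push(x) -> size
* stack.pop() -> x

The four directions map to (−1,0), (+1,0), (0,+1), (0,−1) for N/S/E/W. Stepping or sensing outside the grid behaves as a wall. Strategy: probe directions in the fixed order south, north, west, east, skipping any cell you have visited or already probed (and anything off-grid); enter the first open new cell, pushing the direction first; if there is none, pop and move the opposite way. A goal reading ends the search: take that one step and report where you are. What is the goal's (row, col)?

;; 1. maze.sense(dir: north) ~> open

;; 2. stack.push(x: north) ~> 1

;; 3. maze.move(dir: north) ~> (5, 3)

;; 4. maze.sense(dir: north) ~> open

;; 5. stack.push(x: north) ~> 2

;; 6. maze.move(dir: north) ~> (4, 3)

;; 7. maze.sense(dir: north) ~> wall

;; 8. maze.sense(dir: west) ~> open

;; 9. stack.push(x: west) ~> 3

;; 10. maze.move(dir: west) ~> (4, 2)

;; 11. maze.sense(dir: south) ~> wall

;; 12. maze.sense(dir: north) ~> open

;; 13. stack.push(x: north) ~> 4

;; 14. maze.move(dir: north) ~> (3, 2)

;; 15. maze.sense(dir: north) ~> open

;; 16. stack.push(x: north) ~> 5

;; 17. maze.move(dir: north) ~> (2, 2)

;; 18. maze.sense(dir: north) ~> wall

;; 19. maze.sense(dir: west) ~> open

;; 20. stack.push(x: west) ~> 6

;; 21. maze.move(dir: west) ~> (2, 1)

;; 22. maze.sense(dir: south) ~> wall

;; 23. maze.sense(dir: north) ~> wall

;; 24. maze.sense(dir: west) ~> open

;; 25. stack.push(x: west) ~> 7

;; 26. maze.move(dir: west) ~> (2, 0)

;; 27. maze.sense(dir: south) ~> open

;; 28. stack.push(x: south) ~> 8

;; 29. maze.move(dir: south) ~> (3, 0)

;; 30. maze.sense(dir: south) ~> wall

;; 31. stack.pop() ~> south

;; 32. maze.move(dir: north) ~> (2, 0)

;; 33. maze.sense(dir: north) ~> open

;; 34. stack.push(x: north) ~> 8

;; 35. maze.move(dir: north) ~> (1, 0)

;; 36. maze.sense(dir: north) ~> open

;; 37. stack.push(x: north) ~> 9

;; 38. maze.move(dir: north) ~> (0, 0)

;; 39. maze.sense(dir: east) ~> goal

;; 40. maze.move(dir: east) ~> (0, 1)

Answer: (0, 1)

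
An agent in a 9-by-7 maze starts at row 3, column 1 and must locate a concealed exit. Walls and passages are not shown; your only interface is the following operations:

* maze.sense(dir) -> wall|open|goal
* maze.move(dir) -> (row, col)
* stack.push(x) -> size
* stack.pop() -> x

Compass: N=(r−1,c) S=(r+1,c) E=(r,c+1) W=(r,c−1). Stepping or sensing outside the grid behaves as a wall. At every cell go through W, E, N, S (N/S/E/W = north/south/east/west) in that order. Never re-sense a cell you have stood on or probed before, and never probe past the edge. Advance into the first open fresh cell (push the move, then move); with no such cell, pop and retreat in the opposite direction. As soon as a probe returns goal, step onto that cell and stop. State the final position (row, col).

[in] maze.sense west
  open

[in] stack.push west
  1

[in] maze.move west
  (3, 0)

[in] maze.sense north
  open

[in] stack.push north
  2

[in] maze.move north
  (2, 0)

[in] maze.sense east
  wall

[in] maze.sense north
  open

[in] stack.push north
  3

[in] maze.move north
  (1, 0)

[in] maze.sense east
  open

[in] stack.push east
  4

[in] maze.move east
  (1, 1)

[in] maze.sense east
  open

[in] stack.push east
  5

[in] maze.move east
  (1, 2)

[in] maze.sense east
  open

[in] stack.push east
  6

[in] maze.move east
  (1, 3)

[in] maze.sense east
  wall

[in] maze.sense north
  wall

[in] maze.sense south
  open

[in] stack.push south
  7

[in] maze.move south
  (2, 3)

[in] maze.sense west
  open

[in] stack.push west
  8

[in] maze.move west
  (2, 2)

[in] maze.sense south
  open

[in] stack.push south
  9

[in] maze.move south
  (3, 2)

[in] maze.sense east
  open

[in] stack.push east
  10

[in] maze.move east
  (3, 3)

[in] maze.sense east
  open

[in] stack.push east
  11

[in] maze.move east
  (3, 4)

[in] maze.sense east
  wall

[in] maze.sense north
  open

[in] stack.push north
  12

[in] maze.move north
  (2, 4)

[in] maze.sense east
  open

[in] stack.push east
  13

[in] maze.move east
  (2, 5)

[in] maze.sense east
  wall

[in] maze.sense north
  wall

[in] stack.pop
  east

[in] maze.move west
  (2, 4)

[in] stack.pop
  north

[in] maze.move south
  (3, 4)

[in] maze.sense south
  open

[in] stack.push south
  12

[in] maze.move south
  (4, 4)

[in] maze.sense west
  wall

[in] maze.sense east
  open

[in] stack.push east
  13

[in] maze.move east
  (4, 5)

[in] maze.sense east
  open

[in] stack.push east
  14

[in] maze.move east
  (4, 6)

[in] maze.sense north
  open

[in] stack.push north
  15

[in] maze.move north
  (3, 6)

[in] stack.pop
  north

[in] maze.move south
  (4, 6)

[in] maze.sense south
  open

[in] stack.push south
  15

[in] maze.move south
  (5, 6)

[in] maze.sense west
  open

[in] stack.push west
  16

[in] maze.move west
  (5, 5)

[in] maze.sense west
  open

[in] stack.push west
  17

[in] maze.move west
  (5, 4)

[in] maze.sense west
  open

[in] stack.push west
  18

[in] maze.move west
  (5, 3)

[in] maze.sense west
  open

[in] stack.push west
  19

[in] maze.move west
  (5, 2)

[in] maze.sense west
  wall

[in] maze.sense north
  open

[in] stack.push north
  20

[in] maze.move north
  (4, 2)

[in] maze.sense west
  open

[in] stack.push west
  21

[in] maze.move west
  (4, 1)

[in] maze.sense west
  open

[in] stack.push west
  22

[in] maze.move west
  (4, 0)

[in] maze.sense south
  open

[in] stack.push south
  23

[in] maze.move south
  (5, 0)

[in] maze.sense south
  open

[in] stack.push south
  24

[in] maze.move south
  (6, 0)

[in] maze.sense east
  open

[in] stack.push east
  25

[in] maze.move east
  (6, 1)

[in] maze.sense east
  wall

[in] maze.sense south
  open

[in] stack.push south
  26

[in] maze.move south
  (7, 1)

[in] maze.sense west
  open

[in] stack.push west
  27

[in] maze.move west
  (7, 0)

[in] maze.sense south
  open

[in] stack.push south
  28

[in] maze.move south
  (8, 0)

[in] maze.sense east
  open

[in] stack.push east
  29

[in] maze.move east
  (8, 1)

[in] maze.sense east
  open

[in] stack.push east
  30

[in] maze.move east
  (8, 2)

[in] maze.sense east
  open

[in] stack.push east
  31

[in] maze.move east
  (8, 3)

[in] maze.sense east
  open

[in] stack.push east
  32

[in] maze.move east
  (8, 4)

[in] maze.sense east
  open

[in] stack.push east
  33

[in] maze.move east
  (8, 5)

[in] maze.sense east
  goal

[in] maze.move east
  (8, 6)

Answer: (8, 6)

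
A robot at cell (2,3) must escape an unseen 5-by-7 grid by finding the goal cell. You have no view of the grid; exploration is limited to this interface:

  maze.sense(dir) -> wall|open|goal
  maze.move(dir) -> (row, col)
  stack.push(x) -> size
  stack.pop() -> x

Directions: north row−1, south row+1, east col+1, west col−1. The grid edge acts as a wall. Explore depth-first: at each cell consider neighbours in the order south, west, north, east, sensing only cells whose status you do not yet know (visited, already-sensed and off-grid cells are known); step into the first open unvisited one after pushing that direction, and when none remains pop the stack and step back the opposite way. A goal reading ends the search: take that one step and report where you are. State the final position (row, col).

$ sense dir→south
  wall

$ sense dir→west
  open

$ push x→west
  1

$ move dir→west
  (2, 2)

$ sense dir→south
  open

$ push x→south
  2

$ move dir→south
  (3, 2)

$ sense dir→south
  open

$ push x→south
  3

$ move dir→south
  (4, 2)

$ sense dir→west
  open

$ push x→west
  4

$ move dir→west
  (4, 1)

$ sense dir→west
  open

$ push x→west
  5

$ move dir→west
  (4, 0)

$ sense dir→north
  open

$ push x→north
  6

$ move dir→north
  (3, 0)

$ sense dir→north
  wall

$ sense dir→east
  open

$ push x→east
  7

$ move dir→east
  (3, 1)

$ sense dir→north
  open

$ push x→north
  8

$ move dir→north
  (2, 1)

$ sense dir→north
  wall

$ pop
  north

$ move dir→south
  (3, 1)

$ pop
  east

$ move dir→west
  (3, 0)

$ pop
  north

$ move dir→south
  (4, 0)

$ pop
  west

$ move dir→east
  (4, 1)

$ pop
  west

$ move dir→east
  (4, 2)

$ sense dir→east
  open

$ push x→east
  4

$ move dir→east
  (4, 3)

$ sense dir→east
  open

$ push x→east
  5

$ move dir→east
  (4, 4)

$ sense dir→north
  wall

$ sense dir→east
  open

$ push x→east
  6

$ move dir→east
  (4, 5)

$ sense dir→north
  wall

$ sense dir→east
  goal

$ move dir→east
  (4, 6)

Answer: (4, 6)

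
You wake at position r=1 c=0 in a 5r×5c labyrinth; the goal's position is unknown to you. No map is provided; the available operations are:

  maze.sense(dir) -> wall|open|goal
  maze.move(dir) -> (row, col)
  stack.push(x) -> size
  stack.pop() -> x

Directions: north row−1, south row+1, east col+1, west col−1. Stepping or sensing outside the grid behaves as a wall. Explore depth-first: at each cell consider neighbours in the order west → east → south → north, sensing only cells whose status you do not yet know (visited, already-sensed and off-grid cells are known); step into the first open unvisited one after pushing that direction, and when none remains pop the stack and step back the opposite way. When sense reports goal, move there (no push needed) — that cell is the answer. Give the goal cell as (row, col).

→ sense(dir=east)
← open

→ push(x=east)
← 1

→ move(dir=east)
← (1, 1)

→ sense(dir=east)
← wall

→ sense(dir=south)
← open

→ push(x=south)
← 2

→ move(dir=south)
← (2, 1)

→ sense(dir=west)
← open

→ push(x=west)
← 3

→ move(dir=west)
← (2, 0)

→ sense(dir=south)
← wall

→ pop()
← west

→ move(dir=east)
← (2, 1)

→ sense(dir=east)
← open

→ push(x=east)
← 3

→ move(dir=east)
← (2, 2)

→ sense(dir=east)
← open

→ push(x=east)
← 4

→ move(dir=east)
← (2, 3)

→ sense(dir=east)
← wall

→ sense(dir=south)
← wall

→ sense(dir=north)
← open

→ push(x=north)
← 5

→ move(dir=north)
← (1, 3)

→ sense(dir=east)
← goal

→ move(dir=east)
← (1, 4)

Answer: (1, 4)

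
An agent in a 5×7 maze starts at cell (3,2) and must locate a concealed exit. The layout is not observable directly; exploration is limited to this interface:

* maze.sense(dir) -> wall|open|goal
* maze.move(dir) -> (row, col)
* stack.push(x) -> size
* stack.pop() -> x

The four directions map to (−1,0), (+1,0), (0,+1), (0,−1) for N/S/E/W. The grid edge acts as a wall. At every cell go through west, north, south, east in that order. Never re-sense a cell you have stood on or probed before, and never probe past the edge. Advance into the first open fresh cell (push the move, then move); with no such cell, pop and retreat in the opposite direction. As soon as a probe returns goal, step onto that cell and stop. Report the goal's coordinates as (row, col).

> sense west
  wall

> sense north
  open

> push north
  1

> move north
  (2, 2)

> sense west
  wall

> sense north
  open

> push north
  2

> move north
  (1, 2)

> sense west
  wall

> sense north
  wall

> sense east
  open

> push east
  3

> move east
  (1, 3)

> sense north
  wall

> sense south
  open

> push south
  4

> move south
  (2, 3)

> sense south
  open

> push south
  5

> move south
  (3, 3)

> sense south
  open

> push south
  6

> move south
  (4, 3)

> sense west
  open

> push west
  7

> move west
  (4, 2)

> sense west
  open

> push west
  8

> move west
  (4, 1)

> sense west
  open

> push west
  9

> move west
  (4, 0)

> sense north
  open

> push north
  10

> move north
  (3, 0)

> sense north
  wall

> pop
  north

> move south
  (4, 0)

> pop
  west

> move east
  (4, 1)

> pop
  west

> move east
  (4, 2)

> pop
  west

> move east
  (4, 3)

> sense east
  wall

> pop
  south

> move north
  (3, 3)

> sense east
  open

> push east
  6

> move east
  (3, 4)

> sense north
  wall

> sense east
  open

> push east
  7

> move east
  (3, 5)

> sense north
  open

> push north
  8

> move north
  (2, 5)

> sense north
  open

> push north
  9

> move north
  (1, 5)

> sense west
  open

> push west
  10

> move west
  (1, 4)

> sense north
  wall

> pop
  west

> move east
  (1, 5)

> sense north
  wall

> sense east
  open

> push east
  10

> move east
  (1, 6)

> sense north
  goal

> move north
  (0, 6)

Answer: (0, 6)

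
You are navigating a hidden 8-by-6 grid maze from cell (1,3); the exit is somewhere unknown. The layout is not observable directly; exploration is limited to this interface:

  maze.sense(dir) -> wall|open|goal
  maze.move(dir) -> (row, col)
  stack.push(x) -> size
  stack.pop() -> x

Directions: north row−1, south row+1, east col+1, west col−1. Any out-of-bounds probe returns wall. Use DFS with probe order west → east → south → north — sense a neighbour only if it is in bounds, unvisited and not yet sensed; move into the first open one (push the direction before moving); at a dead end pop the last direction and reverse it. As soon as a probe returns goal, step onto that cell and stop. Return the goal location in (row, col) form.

-> maze.sense(dir=west)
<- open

-> stack.push(x=west)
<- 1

-> maze.move(dir=west)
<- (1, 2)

-> maze.sense(dir=west)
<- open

-> stack.push(x=west)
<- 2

-> maze.move(dir=west)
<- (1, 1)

-> maze.sense(dir=west)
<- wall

-> maze.sense(dir=south)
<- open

-> stack.push(x=south)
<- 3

-> maze.move(dir=south)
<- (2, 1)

-> maze.sense(dir=west)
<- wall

-> maze.sense(dir=east)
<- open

-> stack.push(x=east)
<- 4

-> maze.move(dir=east)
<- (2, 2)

-> maze.sense(dir=east)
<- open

-> stack.push(x=east)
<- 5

-> maze.move(dir=east)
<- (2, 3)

-> maze.sense(dir=east)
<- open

-> stack.push(x=east)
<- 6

-> maze.move(dir=east)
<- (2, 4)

-> maze.sense(dir=east)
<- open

-> stack.push(x=east)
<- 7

-> maze.move(dir=east)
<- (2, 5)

-> maze.sense(dir=south)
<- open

-> stack.push(x=south)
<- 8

-> maze.move(dir=south)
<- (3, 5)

-> maze.sense(dir=west)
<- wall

-> maze.sense(dir=south)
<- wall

-> stack.pop()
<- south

-> maze.move(dir=north)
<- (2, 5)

-> maze.sense(dir=north)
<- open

-> stack.push(x=north)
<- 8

-> maze.move(dir=north)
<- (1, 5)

-> maze.sense(dir=west)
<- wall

-> maze.sense(dir=north)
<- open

-> stack.push(x=north)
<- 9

-> maze.move(dir=north)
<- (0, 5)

-> maze.sense(dir=west)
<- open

-> stack.push(x=west)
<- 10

-> maze.move(dir=west)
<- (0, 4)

-> maze.sense(dir=west)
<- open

-> stack.push(x=west)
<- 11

-> maze.move(dir=west)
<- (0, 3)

-> maze.sense(dir=west)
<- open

-> stack.push(x=west)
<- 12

-> maze.move(dir=west)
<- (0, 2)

-> maze.sense(dir=west)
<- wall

-> stack.pop()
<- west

-> maze.move(dir=east)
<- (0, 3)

-> stack.pop()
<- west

-> maze.move(dir=east)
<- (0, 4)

-> stack.pop()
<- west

-> maze.move(dir=east)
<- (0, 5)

-> stack.pop()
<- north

-> maze.move(dir=south)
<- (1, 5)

-> stack.pop()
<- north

-> maze.move(dir=south)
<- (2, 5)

-> stack.pop()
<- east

-> maze.move(dir=west)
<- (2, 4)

-> stack.pop()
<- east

-> maze.move(dir=west)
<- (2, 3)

-> maze.sense(dir=south)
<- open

-> stack.push(x=south)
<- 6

-> maze.move(dir=south)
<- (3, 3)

-> maze.sense(dir=west)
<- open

-> stack.push(x=west)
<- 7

-> maze.move(dir=west)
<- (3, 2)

-> maze.sense(dir=west)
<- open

-> stack.push(x=west)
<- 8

-> maze.move(dir=west)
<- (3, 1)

-> maze.sense(dir=west)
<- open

-> stack.push(x=west)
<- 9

-> maze.move(dir=west)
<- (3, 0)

-> maze.sense(dir=south)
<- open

-> stack.push(x=south)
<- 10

-> maze.move(dir=south)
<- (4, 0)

-> maze.sense(dir=east)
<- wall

-> maze.sense(dir=south)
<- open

-> stack.push(x=south)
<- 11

-> maze.move(dir=south)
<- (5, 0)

-> maze.sense(dir=east)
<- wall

-> maze.sense(dir=south)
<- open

-> stack.push(x=south)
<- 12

-> maze.move(dir=south)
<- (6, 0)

-> maze.sense(dir=east)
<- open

-> stack.push(x=east)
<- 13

-> maze.move(dir=east)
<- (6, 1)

-> maze.sense(dir=east)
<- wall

-> maze.sense(dir=south)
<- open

-> stack.push(x=south)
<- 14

-> maze.move(dir=south)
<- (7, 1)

-> maze.sense(dir=west)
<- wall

-> maze.sense(dir=east)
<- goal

-> maze.move(dir=east)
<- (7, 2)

Answer: (7, 2)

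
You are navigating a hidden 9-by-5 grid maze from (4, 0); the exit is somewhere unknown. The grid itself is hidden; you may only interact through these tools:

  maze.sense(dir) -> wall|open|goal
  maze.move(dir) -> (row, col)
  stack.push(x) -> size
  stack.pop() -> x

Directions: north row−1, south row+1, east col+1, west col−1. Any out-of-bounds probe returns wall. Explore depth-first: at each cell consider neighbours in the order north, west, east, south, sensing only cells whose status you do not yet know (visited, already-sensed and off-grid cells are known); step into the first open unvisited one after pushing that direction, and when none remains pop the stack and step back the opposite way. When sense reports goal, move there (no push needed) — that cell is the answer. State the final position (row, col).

-- maze.sense(dir=north) => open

-- stack.push(x=north) => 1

-- maze.move(dir=north) => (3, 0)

-- maze.sense(dir=north) => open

-- stack.push(x=north) => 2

-- maze.move(dir=north) => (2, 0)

-- maze.sense(dir=north) => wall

-- maze.sense(dir=east) => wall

-- stack.pop() => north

-- maze.move(dir=south) => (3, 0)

-- maze.sense(dir=east) => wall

-- stack.pop() => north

-- maze.move(dir=south) => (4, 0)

-- maze.sense(dir=east) => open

-- stack.push(x=east) => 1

-- maze.move(dir=east) => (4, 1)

-- maze.sense(dir=east) => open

-- stack.push(x=east) => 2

-- maze.move(dir=east) => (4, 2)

-- maze.sense(dir=north) => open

-- stack.push(x=north) => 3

-- maze.move(dir=north) => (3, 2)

-- maze.sense(dir=north) => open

-- stack.push(x=north) => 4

-- maze.move(dir=north) => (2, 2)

-- maze.sense(dir=north) => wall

-- maze.sense(dir=east) => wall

-- stack.pop() => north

-- maze.move(dir=south) => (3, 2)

-- maze.sense(dir=east) => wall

-- stack.pop() => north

-- maze.move(dir=south) => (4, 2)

-- maze.sense(dir=east) => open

-- stack.push(x=east) => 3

-- maze.move(dir=east) => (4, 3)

-- maze.sense(dir=east) => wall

-- maze.sense(dir=south) => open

-- stack.push(x=south) => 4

-- maze.move(dir=south) => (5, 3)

-- maze.sense(dir=west) => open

-- stack.push(x=west) => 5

-- maze.move(dir=west) => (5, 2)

-- maze.sense(dir=west) => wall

-- maze.sense(dir=south) => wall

-- stack.pop() => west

-- maze.move(dir=east) => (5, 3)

-- maze.sense(dir=east) => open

-- stack.push(x=east) => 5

-- maze.move(dir=east) => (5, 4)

-- maze.sense(dir=south) => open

-- stack.push(x=south) => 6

-- maze.move(dir=south) => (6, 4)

-- maze.sense(dir=west) => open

-- stack.push(x=west) => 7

-- maze.move(dir=west) => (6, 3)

-- maze.sense(dir=south) => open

-- stack.push(x=south) => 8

-- maze.move(dir=south) => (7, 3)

-- maze.sense(dir=west) => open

-- stack.push(x=west) => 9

-- maze.move(dir=west) => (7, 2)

-- maze.sense(dir=west) => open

-- stack.push(x=west) => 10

-- maze.move(dir=west) => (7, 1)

-- maze.sense(dir=north) => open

-- stack.push(x=north) => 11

-- maze.move(dir=north) => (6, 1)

-- maze.sense(dir=west) => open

-- stack.push(x=west) => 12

-- maze.move(dir=west) => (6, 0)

-- maze.sense(dir=north) => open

-- stack.push(x=north) => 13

-- maze.move(dir=north) => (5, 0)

-- stack.pop() => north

-- maze.move(dir=south) => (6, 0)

-- maze.sense(dir=south) => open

-- stack.push(x=south) => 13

-- maze.move(dir=south) => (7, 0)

-- maze.sense(dir=south) => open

-- stack.push(x=south) => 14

-- maze.move(dir=south) => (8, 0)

-- maze.sense(dir=east) => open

-- stack.push(x=east) => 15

-- maze.move(dir=east) => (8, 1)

-- maze.sense(dir=east) => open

-- stack.push(x=east) => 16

-- maze.move(dir=east) => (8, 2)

-- maze.sense(dir=east) => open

-- stack.push(x=east) => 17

-- maze.move(dir=east) => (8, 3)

-- maze.sense(dir=east) => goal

-- maze.move(dir=east) => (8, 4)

Answer: (8, 4)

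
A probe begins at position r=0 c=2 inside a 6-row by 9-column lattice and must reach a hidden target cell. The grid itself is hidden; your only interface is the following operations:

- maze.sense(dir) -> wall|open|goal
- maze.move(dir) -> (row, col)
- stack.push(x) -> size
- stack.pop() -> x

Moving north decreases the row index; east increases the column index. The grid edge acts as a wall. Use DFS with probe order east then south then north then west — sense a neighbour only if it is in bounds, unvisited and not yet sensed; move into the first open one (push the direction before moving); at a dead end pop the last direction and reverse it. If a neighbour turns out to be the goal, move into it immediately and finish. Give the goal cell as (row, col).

Step: maze.sense[dir: east]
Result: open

Step: stack.push[x: east]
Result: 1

Step: maze.move[dir: east]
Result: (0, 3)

Step: maze.sense[dir: east]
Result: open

Step: stack.push[x: east]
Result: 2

Step: maze.move[dir: east]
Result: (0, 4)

Step: maze.sense[dir: east]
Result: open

Step: stack.push[x: east]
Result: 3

Step: maze.move[dir: east]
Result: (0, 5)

Step: maze.sense[dir: east]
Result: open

Step: stack.push[x: east]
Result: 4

Step: maze.move[dir: east]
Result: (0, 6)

Step: maze.sense[dir: east]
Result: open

Step: stack.push[x: east]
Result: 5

Step: maze.move[dir: east]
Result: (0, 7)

Step: maze.sense[dir: east]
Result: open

Step: stack.push[x: east]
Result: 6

Step: maze.move[dir: east]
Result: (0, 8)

Step: maze.sense[dir: south]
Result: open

Step: stack.push[x: south]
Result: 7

Step: maze.move[dir: south]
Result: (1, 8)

Step: maze.sense[dir: south]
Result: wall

Step: maze.sense[dir: west]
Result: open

Step: stack.push[x: west]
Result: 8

Step: maze.move[dir: west]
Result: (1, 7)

Step: maze.sense[dir: south]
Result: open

Step: stack.push[x: south]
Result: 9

Step: maze.move[dir: south]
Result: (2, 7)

Step: maze.sense[dir: south]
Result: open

Step: stack.push[x: south]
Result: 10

Step: maze.move[dir: south]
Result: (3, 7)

Step: maze.sense[dir: east]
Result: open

Step: stack.push[x: east]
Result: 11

Step: maze.move[dir: east]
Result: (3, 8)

Step: maze.sense[dir: south]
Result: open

Step: stack.push[x: south]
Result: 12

Step: maze.move[dir: south]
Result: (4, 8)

Step: maze.sense[dir: south]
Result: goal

Step: maze.move[dir: south]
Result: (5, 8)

Answer: (5, 8)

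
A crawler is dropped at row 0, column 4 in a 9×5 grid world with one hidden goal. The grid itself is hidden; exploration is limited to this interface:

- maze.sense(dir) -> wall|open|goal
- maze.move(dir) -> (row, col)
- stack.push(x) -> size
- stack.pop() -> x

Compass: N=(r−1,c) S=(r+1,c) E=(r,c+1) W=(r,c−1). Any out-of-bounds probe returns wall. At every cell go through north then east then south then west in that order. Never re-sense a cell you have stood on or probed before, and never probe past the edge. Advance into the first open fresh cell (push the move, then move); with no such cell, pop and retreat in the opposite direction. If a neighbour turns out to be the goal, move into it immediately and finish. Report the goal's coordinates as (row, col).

% sense dir='south'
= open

% push x='south'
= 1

% move dir='south'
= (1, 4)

% sense dir='south'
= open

% push x='south'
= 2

% move dir='south'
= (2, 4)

% sense dir='south'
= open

% push x='south'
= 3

% move dir='south'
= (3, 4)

% sense dir='south'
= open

% push x='south'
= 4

% move dir='south'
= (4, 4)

% sense dir='south'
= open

% push x='south'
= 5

% move dir='south'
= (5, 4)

% sense dir='south'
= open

% push x='south'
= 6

% move dir='south'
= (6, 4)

% sense dir='south'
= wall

% sense dir='west'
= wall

% pop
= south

% move dir='north'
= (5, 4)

% sense dir='west'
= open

% push x='west'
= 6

% move dir='west'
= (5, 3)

% sense dir='north'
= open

% push x='north'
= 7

% move dir='north'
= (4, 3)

% sense dir='north'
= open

% push x='north'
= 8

% move dir='north'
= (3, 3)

% sense dir='north'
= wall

% sense dir='west'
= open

% push x='west'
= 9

% move dir='west'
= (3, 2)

% sense dir='north'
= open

% push x='north'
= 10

% move dir='north'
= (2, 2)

% sense dir='north'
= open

% push x='north'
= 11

% move dir='north'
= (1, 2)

% sense dir='north'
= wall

% sense dir='east'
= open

% push x='east'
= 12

% move dir='east'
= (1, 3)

% sense dir='north'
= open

% push x='north'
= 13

% move dir='north'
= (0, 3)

% pop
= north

% move dir='south'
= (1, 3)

% pop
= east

% move dir='west'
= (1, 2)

% sense dir='west'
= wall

% pop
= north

% move dir='south'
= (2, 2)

% sense dir='west'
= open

% push x='west'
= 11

% move dir='west'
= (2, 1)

% sense dir='south'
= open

% push x='south'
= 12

% move dir='south'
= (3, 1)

% sense dir='south'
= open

% push x='south'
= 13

% move dir='south'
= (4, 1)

% sense dir='east'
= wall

% sense dir='south'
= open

% push x='south'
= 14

% move dir='south'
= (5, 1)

% sense dir='east'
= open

% push x='east'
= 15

% move dir='east'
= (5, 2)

% sense dir='south'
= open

% push x='south'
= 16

% move dir='south'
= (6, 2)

% sense dir='south'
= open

% push x='south'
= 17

% move dir='south'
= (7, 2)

% sense dir='east'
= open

% push x='east'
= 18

% move dir='east'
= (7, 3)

% sense dir='south'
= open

% push x='south'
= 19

% move dir='south'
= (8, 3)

% sense dir='east'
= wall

% sense dir='west'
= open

% push x='west'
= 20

% move dir='west'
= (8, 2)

% sense dir='west'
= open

% push x='west'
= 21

% move dir='west'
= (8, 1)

% sense dir='north'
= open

% push x='north'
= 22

% move dir='north'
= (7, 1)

% sense dir='north'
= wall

% sense dir='west'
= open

% push x='west'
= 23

% move dir='west'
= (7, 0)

% sense dir='north'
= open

% push x='north'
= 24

% move dir='north'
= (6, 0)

% sense dir='north'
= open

% push x='north'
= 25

% move dir='north'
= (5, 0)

% sense dir='north'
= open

% push x='north'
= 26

% move dir='north'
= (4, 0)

% sense dir='north'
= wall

% pop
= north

% move dir='south'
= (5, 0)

% pop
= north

% move dir='south'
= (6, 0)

% pop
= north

% move dir='south'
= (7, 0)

% sense dir='south'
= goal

% move dir='south'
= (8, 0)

Answer: (8, 0)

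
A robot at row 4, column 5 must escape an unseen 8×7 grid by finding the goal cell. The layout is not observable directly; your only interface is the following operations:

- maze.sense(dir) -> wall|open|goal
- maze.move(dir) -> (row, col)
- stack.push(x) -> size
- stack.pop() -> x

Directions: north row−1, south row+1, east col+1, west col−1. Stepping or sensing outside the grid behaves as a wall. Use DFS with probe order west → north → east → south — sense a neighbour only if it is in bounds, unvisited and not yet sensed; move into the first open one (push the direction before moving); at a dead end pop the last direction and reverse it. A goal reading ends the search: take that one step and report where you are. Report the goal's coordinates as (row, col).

Do: sense[dir→west]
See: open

Do: push[x→west]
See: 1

Do: move[dir→west]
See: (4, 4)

Do: sense[dir→west]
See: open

Do: push[x→west]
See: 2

Do: move[dir→west]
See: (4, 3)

Do: sense[dir→west]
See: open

Do: push[x→west]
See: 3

Do: move[dir→west]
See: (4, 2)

Do: sense[dir→west]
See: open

Do: push[x→west]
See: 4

Do: move[dir→west]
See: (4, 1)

Do: sense[dir→west]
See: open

Do: push[x→west]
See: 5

Do: move[dir→west]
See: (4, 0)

Do: sense[dir→north]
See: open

Do: push[x→north]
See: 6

Do: move[dir→north]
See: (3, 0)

Do: sense[dir→north]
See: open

Do: push[x→north]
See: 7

Do: move[dir→north]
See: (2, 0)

Do: sense[dir→north]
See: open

Do: push[x→north]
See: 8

Do: move[dir→north]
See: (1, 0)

Do: sense[dir→north]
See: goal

Do: move[dir→north]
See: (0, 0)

Answer: (0, 0)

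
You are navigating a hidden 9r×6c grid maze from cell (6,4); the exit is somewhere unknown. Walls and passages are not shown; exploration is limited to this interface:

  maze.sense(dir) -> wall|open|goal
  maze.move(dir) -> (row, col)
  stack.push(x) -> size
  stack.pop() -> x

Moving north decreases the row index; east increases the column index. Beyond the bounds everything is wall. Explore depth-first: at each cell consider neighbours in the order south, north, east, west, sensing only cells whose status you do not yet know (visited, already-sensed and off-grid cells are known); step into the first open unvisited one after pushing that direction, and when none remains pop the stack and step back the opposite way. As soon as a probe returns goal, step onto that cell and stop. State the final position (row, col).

;; 1. sense(dir: south) : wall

;; 2. sense(dir: north) : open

;; 3. push(x: north) : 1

;; 4. move(dir: north) : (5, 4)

;; 5. sense(dir: north) : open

;; 6. push(x: north) : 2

;; 7. move(dir: north) : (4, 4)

;; 8. sense(dir: north) : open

;; 9. push(x: north) : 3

;; 10. move(dir: north) : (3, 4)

;; 11. sense(dir: north) : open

;; 12. push(x: north) : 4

;; 13. move(dir: north) : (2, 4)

;; 14. sense(dir: north) : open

;; 15. push(x: north) : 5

;; 16. move(dir: north) : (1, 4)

;; 17. sense(dir: north) : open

;; 18. push(x: north) : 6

;; 19. move(dir: north) : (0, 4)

;; 20. sense(dir: east) : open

;; 21. push(x: east) : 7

;; 22. move(dir: east) : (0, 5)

;; 23. sense(dir: south) : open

;; 24. push(x: south) : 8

;; 25. move(dir: south) : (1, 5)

;; 26. sense(dir: south) : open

;; 27. push(x: south) : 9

;; 28. move(dir: south) : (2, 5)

;; 29. sense(dir: south) : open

;; 30. push(x: south) : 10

;; 31. move(dir: south) : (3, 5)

;; 32. sense(dir: south) : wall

;; 33. pop() : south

;; 34. move(dir: north) : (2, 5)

;; 35. pop() : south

;; 36. move(dir: north) : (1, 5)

;; 37. pop() : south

;; 38. move(dir: north) : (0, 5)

;; 39. pop() : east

;; 40. move(dir: west) : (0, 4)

;; 41. sense(dir: west) : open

;; 42. push(x: west) : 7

;; 43. move(dir: west) : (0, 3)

;; 44. sense(dir: south) : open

;; 45. push(x: south) : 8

;; 46. move(dir: south) : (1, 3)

;; 47. sense(dir: south) : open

;; 48. push(x: south) : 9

;; 49. move(dir: south) : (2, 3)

;; 50. sense(dir: south) : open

;; 51. push(x: south) : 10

;; 52. move(dir: south) : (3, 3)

;; 53. sense(dir: south) : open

;; 54. push(x: south) : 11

;; 55. move(dir: south) : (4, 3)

;; 56. sense(dir: south) : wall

;; 57. sense(dir: west) : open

;; 58. push(x: west) : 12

;; 59. move(dir: west) : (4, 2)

;; 60. sense(dir: south) : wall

;; 61. sense(dir: north) : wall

;; 62. sense(dir: west) : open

;; 63. push(x: west) : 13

;; 64. move(dir: west) : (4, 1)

;; 65. sense(dir: south) : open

;; 66. push(x: south) : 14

;; 67. move(dir: south) : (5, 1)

;; 68. sense(dir: south) : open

;; 69. push(x: south) : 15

;; 70. move(dir: south) : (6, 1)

;; 71. sense(dir: south) : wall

;; 72. sense(dir: east) : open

;; 73. push(x: east) : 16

;; 74. move(dir: east) : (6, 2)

;; 75. sense(dir: south) : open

;; 76. push(x: south) : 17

;; 77. move(dir: south) : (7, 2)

;; 78. sense(dir: south) : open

;; 79. push(x: south) : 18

;; 80. move(dir: south) : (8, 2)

;; 81. sense(dir: east) : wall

;; 82. sense(dir: west) : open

;; 83. push(x: west) : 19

;; 84. move(dir: west) : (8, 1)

;; 85. sense(dir: west) : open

;; 86. push(x: west) : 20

;; 87. move(dir: west) : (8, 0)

;; 88. sense(dir: north) : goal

;; 89. move(dir: north) : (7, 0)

Answer: (7, 0)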